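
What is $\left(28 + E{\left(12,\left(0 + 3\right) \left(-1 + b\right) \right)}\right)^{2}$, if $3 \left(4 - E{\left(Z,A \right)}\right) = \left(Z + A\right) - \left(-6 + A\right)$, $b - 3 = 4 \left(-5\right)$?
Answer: $676$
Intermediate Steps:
$b = -17$ ($b = 3 + 4 \left(-5\right) = 3 - 20 = -17$)
$E{\left(Z,A \right)} = 2 - \frac{Z}{3}$ ($E{\left(Z,A \right)} = 4 - \frac{\left(Z + A\right) - \left(-6 + A\right)}{3} = 4 - \frac{\left(A + Z\right) - \left(-6 + A\right)}{3} = 4 - \frac{6 + Z}{3} = 4 - \left(2 + \frac{Z}{3}\right) = 2 - \frac{Z}{3}$)
$\left(28 + E{\left(12,\left(0 + 3\right) \left(-1 + b\right) \right)}\right)^{2} = \left(28 + \left(2 - 4\right)\right)^{2} = \left(28 - 2\right)^{2} = 26^{2} = 676$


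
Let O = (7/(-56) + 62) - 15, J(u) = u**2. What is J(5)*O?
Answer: 9375/8 ≈ 1171.9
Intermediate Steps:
O = 375/8 (O = (7*(-1/56) + 62) - 15 = (-1/8 + 62) - 15 = 495/8 - 15 = 375/8 ≈ 46.875)
J(5)*O = 5**2*(375/8) = 25*(375/8) = 9375/8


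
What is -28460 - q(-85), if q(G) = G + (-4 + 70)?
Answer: -28441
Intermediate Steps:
q(G) = 66 + G (q(G) = G + 66 = 66 + G)
-28460 - q(-85) = -28460 - (66 - 85) = -28460 - 1*(-19) = -28460 + 19 = -28441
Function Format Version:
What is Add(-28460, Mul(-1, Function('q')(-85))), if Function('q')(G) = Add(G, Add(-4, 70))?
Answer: -28441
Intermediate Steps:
Function('q')(G) = Add(66, G) (Function('q')(G) = Add(G, 66) = Add(66, G))
Add(-28460, Mul(-1, Function('q')(-85))) = Add(-28460, Mul(-1, Add(66, -85))) = Add(-28460, Mul(-1, -19)) = Add(-28460, 19) = -28441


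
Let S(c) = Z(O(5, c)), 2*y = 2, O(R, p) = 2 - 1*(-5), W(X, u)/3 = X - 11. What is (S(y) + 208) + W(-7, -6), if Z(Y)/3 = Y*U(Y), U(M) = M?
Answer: 301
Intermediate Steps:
W(X, u) = -33 + 3*X (W(X, u) = 3*(X - 11) = 3*(-11 + X) = -33 + 3*X)
O(R, p) = 7 (O(R, p) = 2 + 5 = 7)
y = 1 (y = (½)*2 = 1)
Z(Y) = 3*Y² (Z(Y) = 3*(Y*Y) = 3*Y²)
S(c) = 147 (S(c) = 3*7² = 3*49 = 147)
(S(y) + 208) + W(-7, -6) = (147 + 208) + (-33 + 3*(-7)) = 355 + (-33 - 21) = 355 - 54 = 301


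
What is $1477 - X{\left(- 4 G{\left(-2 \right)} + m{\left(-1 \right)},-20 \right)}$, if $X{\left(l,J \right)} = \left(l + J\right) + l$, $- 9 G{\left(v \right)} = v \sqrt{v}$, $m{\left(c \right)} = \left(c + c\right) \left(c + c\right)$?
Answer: $1489 + \frac{16 i \sqrt{2}}{9} \approx 1489.0 + 2.5142 i$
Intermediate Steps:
$m{\left(c \right)} = 4 c^{2}$ ($m{\left(c \right)} = 2 c 2 c = 4 c^{2}$)
$G{\left(v \right)} = - \frac{v^{\frac{3}{2}}}{9}$ ($G{\left(v \right)} = - \frac{v \sqrt{v}}{9} = - \frac{v^{\frac{3}{2}}}{9}$)
$X{\left(l,J \right)} = J + 2 l$ ($X{\left(l,J \right)} = \left(J + l\right) + l = J + 2 l$)
$1477 - X{\left(- 4 G{\left(-2 \right)} + m{\left(-1 \right)},-20 \right)} = 1477 - \left(-20 + 2 \left(- 4 \left(- \frac{\left(-2\right)^{\frac{3}{2}}}{9}\right) + 4 \left(-1\right)^{2}\right)\right) = 1477 - \left(-20 + 2 \left(- 4 \left(- \frac{\left(-2\right) i \sqrt{2}}{9}\right) + 4 \cdot 1\right)\right) = 1477 - \left(-20 + 2 \left(- 4 \frac{2 i \sqrt{2}}{9} + 4\right)\right) = 1477 - \left(-20 + 2 \left(- \frac{8 i \sqrt{2}}{9} + 4\right)\right) = 1477 - \left(-20 + 2 \left(4 - \frac{8 i \sqrt{2}}{9}\right)\right) = 1477 - \left(-20 + \left(8 - \frac{16 i \sqrt{2}}{9}\right)\right) = 1477 - \left(-12 - \frac{16 i \sqrt{2}}{9}\right) = 1477 + \left(12 + \frac{16 i \sqrt{2}}{9}\right) = 1489 + \frac{16 i \sqrt{2}}{9}$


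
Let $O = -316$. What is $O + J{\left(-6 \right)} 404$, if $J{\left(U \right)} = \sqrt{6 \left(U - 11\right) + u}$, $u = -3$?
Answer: $-316 + 404 i \sqrt{105} \approx -316.0 + 4139.8 i$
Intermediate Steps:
$J{\left(U \right)} = \sqrt{-69 + 6 U}$ ($J{\left(U \right)} = \sqrt{6 \left(U - 11\right) - 3} = \sqrt{6 \left(-11 + U\right) - 3} = \sqrt{\left(-66 + 6 U\right) - 3} = \sqrt{-69 + 6 U}$)
$O + J{\left(-6 \right)} 404 = -316 + \sqrt{-69 + 6 \left(-6\right)} 404 = -316 + \sqrt{-69 - 36} \cdot 404 = -316 + \sqrt{-105} \cdot 404 = -316 + i \sqrt{105} \cdot 404 = -316 + 404 i \sqrt{105}$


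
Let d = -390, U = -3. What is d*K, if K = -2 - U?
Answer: -390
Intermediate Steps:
K = 1 (K = -2 - 1*(-3) = -2 + 3 = 1)
d*K = -390*1 = -390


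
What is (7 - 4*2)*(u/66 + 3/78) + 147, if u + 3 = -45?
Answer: 42239/286 ≈ 147.69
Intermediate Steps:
u = -48 (u = -3 - 45 = -48)
(7 - 4*2)*(u/66 + 3/78) + 147 = (7 - 4*2)*(-48/66 + 3/78) + 147 = (7 - 8)*(-48*1/66 + 3*(1/78)) + 147 = -(-8/11 + 1/26) + 147 = -1*(-197/286) + 147 = 197/286 + 147 = 42239/286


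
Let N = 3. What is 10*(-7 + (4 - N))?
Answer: -60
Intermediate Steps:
10*(-7 + (4 - N)) = 10*(-7 + (4 - 1*3)) = 10*(-7 + (4 - 3)) = 10*(-7 + 1) = 10*(-6) = -60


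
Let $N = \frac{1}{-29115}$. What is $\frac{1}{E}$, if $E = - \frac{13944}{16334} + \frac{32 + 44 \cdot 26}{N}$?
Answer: $- \frac{8167}{279631880052} \approx -2.9206 \cdot 10^{-8}$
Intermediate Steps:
$N = - \frac{1}{29115} \approx -3.4347 \cdot 10^{-5}$
$E = - \frac{279631880052}{8167}$ ($E = - \frac{13944}{16334} + \frac{32 + 44 \cdot 26}{- \frac{1}{29115}} = \left(-13944\right) \frac{1}{16334} + \left(32 + 1144\right) \left(-29115\right) = - \frac{6972}{8167} + 1176 \left(-29115\right) = - \frac{6972}{8167} - 34239240 = - \frac{279631880052}{8167} \approx -3.4239 \cdot 10^{7}$)
$\frac{1}{E} = \frac{1}{- \frac{279631880052}{8167}} = - \frac{8167}{279631880052}$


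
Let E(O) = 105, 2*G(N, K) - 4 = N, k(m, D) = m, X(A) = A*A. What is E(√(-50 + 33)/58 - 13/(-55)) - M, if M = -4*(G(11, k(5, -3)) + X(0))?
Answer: 135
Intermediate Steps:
X(A) = A²
G(N, K) = 2 + N/2
M = -30 (M = -4*((2 + (½)*11) + 0²) = -4*((2 + 11/2) + 0) = -4*(15/2 + 0) = -4*15/2 = -30)
E(√(-50 + 33)/58 - 13/(-55)) - M = 105 - 1*(-30) = 105 + 30 = 135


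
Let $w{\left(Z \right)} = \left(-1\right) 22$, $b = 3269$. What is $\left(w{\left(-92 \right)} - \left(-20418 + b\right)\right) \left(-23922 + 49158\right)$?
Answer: $432216972$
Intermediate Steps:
$w{\left(Z \right)} = -22$
$\left(w{\left(-92 \right)} - \left(-20418 + b\right)\right) \left(-23922 + 49158\right) = \left(-22 + \left(20418 - 3269\right)\right) \left(-23922 + 49158\right) = \left(-22 + \left(20418 - 3269\right)\right) 25236 = \left(-22 + 17149\right) 25236 = 17127 \cdot 25236 = 432216972$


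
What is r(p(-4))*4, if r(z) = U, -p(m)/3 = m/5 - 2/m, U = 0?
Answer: 0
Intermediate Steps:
p(m) = 6/m - 3*m/5 (p(m) = -3*(m/5 - 2/m) = -3*(-2/m + m/5) = 6/m - 3*m/5)
r(z) = 0
r(p(-4))*4 = 0*4 = 0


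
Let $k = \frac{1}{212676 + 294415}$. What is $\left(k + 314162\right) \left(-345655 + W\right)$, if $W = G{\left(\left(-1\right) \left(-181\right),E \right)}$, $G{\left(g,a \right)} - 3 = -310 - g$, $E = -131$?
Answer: $- \frac{55143599216430249}{507091} \approx -1.0874 \cdot 10^{11}$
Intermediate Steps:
$G{\left(g,a \right)} = -307 - g$ ($G{\left(g,a \right)} = 3 - \left(310 + g\right) = -307 - g$)
$W = -488$ ($W = -307 - \left(-1\right) \left(-181\right) = -307 - 181 = -488$)
$k = \frac{1}{507091} \approx 1.972 \cdot 10^{-6}$
$\left(k + 314162\right) \left(-345655 + W\right) = \left(\frac{1}{507091} + 314162\right) \left(-345655 - 488\right) = \frac{159308722743}{507091} \left(-346143\right) = - \frac{55143599216430249}{507091}$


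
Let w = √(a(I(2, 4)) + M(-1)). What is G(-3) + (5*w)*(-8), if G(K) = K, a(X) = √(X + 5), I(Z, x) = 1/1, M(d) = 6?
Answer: -3 - 40*√(6 + √6) ≈ -119.27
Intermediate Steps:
I(Z, x) = 1
a(X) = √(5 + X)
w = √(6 + √6) (w = √(√(5 + 1) + 6) = √(√6 + 6) = √(6 + √6) ≈ 2.9068)
G(-3) + (5*w)*(-8) = -3 + (5*√(6 + √6))*(-8) = -3 - 40*√(6 + √6)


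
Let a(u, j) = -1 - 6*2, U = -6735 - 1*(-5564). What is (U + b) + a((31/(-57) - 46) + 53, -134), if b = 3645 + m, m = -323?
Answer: 2138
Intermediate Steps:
U = -1171 (U = -6735 + 5564 = -1171)
a(u, j) = -13 (a(u, j) = -1 - 12 = -13)
b = 3322 (b = 3645 - 323 = 3322)
(U + b) + a((31/(-57) - 46) + 53, -134) = (-1171 + 3322) - 13 = 2151 - 13 = 2138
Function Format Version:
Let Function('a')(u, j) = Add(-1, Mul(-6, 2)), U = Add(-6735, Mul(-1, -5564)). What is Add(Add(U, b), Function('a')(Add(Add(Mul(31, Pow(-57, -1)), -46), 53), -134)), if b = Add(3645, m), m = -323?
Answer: 2138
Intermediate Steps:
U = -1171 (U = Add(-6735, 5564) = -1171)
Function('a')(u, j) = -13 (Function('a')(u, j) = Add(-1, -12) = -13)
b = 3322 (b = Add(3645, -323) = 3322)
Add(Add(U, b), Function('a')(Add(Add(Mul(31, Pow(-57, -1)), -46), 53), -134)) = Add(Add(-1171, 3322), -13) = Add(2151, -13) = 2138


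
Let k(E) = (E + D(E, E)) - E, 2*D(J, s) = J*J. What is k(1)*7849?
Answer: 7849/2 ≈ 3924.5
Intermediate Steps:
D(J, s) = J**2/2 (D(J, s) = (J*J)/2 = J**2/2)
k(E) = E**2/2 (k(E) = (E + E**2/2) - E = E**2/2)
k(1)*7849 = ((1/2)*1**2)*7849 = ((1/2)*1)*7849 = (1/2)*7849 = 7849/2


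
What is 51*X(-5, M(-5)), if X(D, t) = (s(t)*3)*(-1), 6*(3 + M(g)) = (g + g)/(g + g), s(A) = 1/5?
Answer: -153/5 ≈ -30.600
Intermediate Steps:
s(A) = ⅕
M(g) = -17/6 (M(g) = -3 + ((g + g)/(g + g))/6 = -3 + ((2*g)/((2*g)))/6 = -3 + ((2*g)*(1/(2*g)))/6 = -3 + (⅙)*1 = -3 + ⅙ = -17/6)
X(D, t) = -⅗ (X(D, t) = ((⅕)*3)*(-1) = (⅗)*(-1) = -⅗)
51*X(-5, M(-5)) = 51*(-⅗) = -153/5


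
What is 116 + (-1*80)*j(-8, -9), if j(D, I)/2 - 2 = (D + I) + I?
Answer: 3956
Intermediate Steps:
j(D, I) = 4 + 2*D + 4*I (j(D, I) = 4 + 2*((D + I) + I) = 4 + 2*(D + 2*I) = 4 + (2*D + 4*I) = 4 + 2*D + 4*I)
116 + (-1*80)*j(-8, -9) = 116 + (-1*80)*(4 + 2*(-8) + 4*(-9)) = 116 - 80*(4 - 16 - 36) = 116 - 80*(-48) = 116 + 3840 = 3956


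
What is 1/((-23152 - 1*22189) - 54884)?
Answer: -1/100225 ≈ -9.9775e-6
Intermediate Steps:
1/((-23152 - 1*22189) - 54884) = 1/((-23152 - 22189) - 54884) = 1/(-45341 - 54884) = 1/(-100225) = -1/100225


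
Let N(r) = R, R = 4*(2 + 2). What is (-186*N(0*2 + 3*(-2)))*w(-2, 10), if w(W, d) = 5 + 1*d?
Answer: -44640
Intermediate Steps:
w(W, d) = 5 + d
R = 16 (R = 4*4 = 16)
N(r) = 16
(-186*N(0*2 + 3*(-2)))*w(-2, 10) = (-186*16)*(5 + 10) = -2976*15 = -44640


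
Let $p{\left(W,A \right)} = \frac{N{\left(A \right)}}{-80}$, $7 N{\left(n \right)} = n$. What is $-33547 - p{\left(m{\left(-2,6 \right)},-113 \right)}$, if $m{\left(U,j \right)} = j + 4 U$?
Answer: $- \frac{18786433}{560} \approx -33547.0$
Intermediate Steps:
$N{\left(n \right)} = \frac{n}{7}$
$p{\left(W,A \right)} = - \frac{A}{560}$ ($p{\left(W,A \right)} = \frac{\frac{1}{7} A}{-80} = \frac{A}{7} \left(- \frac{1}{80}\right) = - \frac{A}{560}$)
$-33547 - p{\left(m{\left(-2,6 \right)},-113 \right)} = -33547 - \left(- \frac{1}{560}\right) \left(-113\right) = -33547 - \frac{113}{560} = - \frac{18786433}{560}$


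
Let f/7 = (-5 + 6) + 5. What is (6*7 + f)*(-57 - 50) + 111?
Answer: -8877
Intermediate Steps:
f = 42 (f = 7*((-5 + 6) + 5) = 7*(1 + 5) = 7*6 = 42)
(6*7 + f)*(-57 - 50) + 111 = (6*7 + 42)*(-57 - 50) + 111 = (42 + 42)*(-107) + 111 = 84*(-107) + 111 = -8988 + 111 = -8877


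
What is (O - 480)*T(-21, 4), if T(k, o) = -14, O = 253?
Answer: 3178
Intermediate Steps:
(O - 480)*T(-21, 4) = (253 - 480)*(-14) = -227*(-14) = 3178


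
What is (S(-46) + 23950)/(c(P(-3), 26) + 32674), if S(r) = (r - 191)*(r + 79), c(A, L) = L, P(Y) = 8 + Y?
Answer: 16129/32700 ≈ 0.49324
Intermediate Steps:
S(r) = (-191 + r)*(79 + r)
(S(-46) + 23950)/(c(P(-3), 26) + 32674) = ((-15089 + (-46)**2 - 112*(-46)) + 23950)/(26 + 32674) = ((-15089 + 2116 + 5152) + 23950)/32700 = (-7821 + 23950)*(1/32700) = 16129*(1/32700) = 16129/32700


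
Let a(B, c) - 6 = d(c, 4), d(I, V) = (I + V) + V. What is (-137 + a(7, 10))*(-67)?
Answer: 7571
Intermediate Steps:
d(I, V) = I + 2*V
a(B, c) = 14 + c (a(B, c) = 6 + (c + 2*4) = 6 + (c + 8) = 6 + (8 + c) = 14 + c)
(-137 + a(7, 10))*(-67) = (-137 + (14 + 10))*(-67) = (-137 + 24)*(-67) = -113*(-67) = 7571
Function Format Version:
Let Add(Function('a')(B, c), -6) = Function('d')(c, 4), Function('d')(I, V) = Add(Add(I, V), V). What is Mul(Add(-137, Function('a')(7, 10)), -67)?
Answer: 7571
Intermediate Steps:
Function('d')(I, V) = Add(I, Mul(2, V))
Function('a')(B, c) = Add(14, c) (Function('a')(B, c) = Add(6, Add(c, Mul(2, 4))) = Add(6, Add(c, 8)) = Add(6, Add(8, c)) = Add(14, c))
Mul(Add(-137, Function('a')(7, 10)), -67) = Mul(Add(-137, Add(14, 10)), -67) = Mul(Add(-137, 24), -67) = Mul(-113, -67) = 7571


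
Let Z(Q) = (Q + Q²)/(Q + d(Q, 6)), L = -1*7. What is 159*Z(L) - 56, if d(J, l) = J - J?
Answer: -1010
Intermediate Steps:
L = -7
d(J, l) = 0
Z(Q) = (Q + Q²)/Q (Z(Q) = (Q + Q²)/(Q + 0) = (Q + Q²)/Q)
159*Z(L) - 56 = 159*(1 - 7) - 56 = 159*(-6) - 56 = -954 - 56 = -1010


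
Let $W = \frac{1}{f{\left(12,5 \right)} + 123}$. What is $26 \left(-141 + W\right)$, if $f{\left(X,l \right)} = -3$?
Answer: $- \frac{219947}{60} \approx -3665.8$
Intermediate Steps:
$W = \frac{1}{120}$ ($W = \frac{1}{-3 + 123} = \frac{1}{120} \approx 0.0083333$)
$26 \left(-141 + W\right) = 26 \left(-141 + \frac{1}{120}\right) = 26 \left(- \frac{16919}{120}\right) = - \frac{219947}{60}$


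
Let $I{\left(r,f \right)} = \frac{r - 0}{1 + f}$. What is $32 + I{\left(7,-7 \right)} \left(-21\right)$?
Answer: $\frac{113}{2} \approx 56.5$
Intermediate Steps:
$I{\left(r,f \right)} = \frac{r}{1 + f}$ ($I{\left(r,f \right)} = \frac{r + 0}{1 + f} = \frac{r}{1 + f}$)
$32 + I{\left(7,-7 \right)} \left(-21\right) = 32 + \frac{7}{1 - 7} \left(-21\right) = 32 + \frac{7}{-6} \left(-21\right) = 32 + 7 \left(- \frac{1}{6}\right) \left(-21\right) = 32 - - \frac{49}{2} = 32 + \frac{49}{2} = \frac{113}{2}$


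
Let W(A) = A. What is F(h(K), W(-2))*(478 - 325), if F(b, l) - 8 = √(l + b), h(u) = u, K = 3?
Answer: 1377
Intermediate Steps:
F(b, l) = 8 + √(b + l) (F(b, l) = 8 + √(l + b) = 8 + √(b + l))
F(h(K), W(-2))*(478 - 325) = (8 + √(3 - 2))*(478 - 325) = (8 + √1)*153 = (8 + 1)*153 = 9*153 = 1377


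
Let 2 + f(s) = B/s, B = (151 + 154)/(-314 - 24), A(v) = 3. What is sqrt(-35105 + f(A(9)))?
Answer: I*sqrt(213592818)/78 ≈ 187.37*I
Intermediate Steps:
B = -305/338 (B = 305/(-338) = 305*(-1/338) = -305/338 ≈ -0.90237)
f(s) = -2 - 305/(338*s)
sqrt(-35105 + f(A(9))) = sqrt(-35105 + (-2 - 305/338/3)) = sqrt(-35105 + (-2 - 305/338*1/3)) = sqrt(-35105 + (-2 - 305/1014)) = sqrt(-35105 - 2333/1014) = sqrt(-35598803/1014) = I*sqrt(213592818)/78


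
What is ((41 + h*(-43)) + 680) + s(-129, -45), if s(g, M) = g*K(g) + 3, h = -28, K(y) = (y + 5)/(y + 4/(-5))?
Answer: 1171292/649 ≈ 1804.8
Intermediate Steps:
K(y) = (5 + y)/(-⅘ + y) (K(y) = (5 + y)/(y + 4*(-⅕)) = (5 + y)/(y - ⅘) = (5 + y)/(-⅘ + y))
s(g, M) = 3 + 5*g*(5 + g)/(-4 + 5*g) (s(g, M) = g*(5*(5 + g)/(-4 + 5*g)) + 3 = 5*g*(5 + g)/(-4 + 5*g) + 3 = 3 + 5*g*(5 + g)/(-4 + 5*g))
((41 + h*(-43)) + 680) + s(-129, -45) = ((41 - 28*(-43)) + 680) + (-12 + 5*(-129)² + 40*(-129))/(-4 + 5*(-129)) = ((41 + 1204) + 680) + (-12 + 5*16641 - 5160)/(-4 - 645) = (1245 + 680) + (-12 + 83205 - 5160)/(-649) = 1925 - 1/649*78033 = 1925 - 78033/649 = 1171292/649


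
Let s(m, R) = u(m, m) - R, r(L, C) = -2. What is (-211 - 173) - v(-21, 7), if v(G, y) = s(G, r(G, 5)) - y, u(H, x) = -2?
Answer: -377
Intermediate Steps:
s(m, R) = -2 - R
v(G, y) = -y (v(G, y) = (-2 - 1*(-2)) - y = (-2 + 2) - y = 0 - y = -y)
(-211 - 173) - v(-21, 7) = (-211 - 173) - (-1)*7 = -384 - 1*(-7) = -384 + 7 = -377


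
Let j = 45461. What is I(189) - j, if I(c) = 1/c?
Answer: -8592128/189 ≈ -45461.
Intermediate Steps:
I(189) - j = 1/189 - 1*45461 = 1/189 - 45461 = -8592128/189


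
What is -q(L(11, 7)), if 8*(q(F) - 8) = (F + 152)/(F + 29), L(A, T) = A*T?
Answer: -7013/848 ≈ -8.2701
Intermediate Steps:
q(F) = 8 + (152 + F)/(8*(29 + F)) (q(F) = 8 + ((F + 152)/(F + 29))/8 = 8 + ((152 + F)/(29 + F))/8 = 8 + (152 + F)/(8*(29 + F)))
-q(L(11, 7)) = -(2008 + 65*(11*7))/(8*(29 + 11*7)) = -(2008 + 65*77)/(8*(29 + 77)) = -(2008 + 5005)/(8*106) = -7013/(8*106) = -1*7013/848 = -7013/848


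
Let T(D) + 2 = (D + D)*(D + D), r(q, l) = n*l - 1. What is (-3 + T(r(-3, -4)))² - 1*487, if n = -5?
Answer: 2070234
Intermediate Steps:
r(q, l) = -1 - 5*l (r(q, l) = -5*l - 1 = -1 - 5*l)
T(D) = -2 + 4*D² (T(D) = -2 + (D + D)*(D + D) = -2 + (2*D)*(2*D) = -2 + 4*D²)
(-3 + T(r(-3, -4)))² - 1*487 = (-3 + (-2 + 4*(-1 - 5*(-4))²))² - 1*487 = (-3 + (-2 + 4*(-1 + 20)²))² - 487 = (-3 + (-2 + 4*19²))² - 487 = (-3 + (-2 + 4*361))² - 487 = (-3 + (-2 + 1444))² - 487 = (-3 + 1442)² - 487 = 1439² - 487 = 2070721 - 487 = 2070234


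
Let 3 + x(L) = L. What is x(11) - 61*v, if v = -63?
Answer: 3851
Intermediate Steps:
x(L) = -3 + L
x(11) - 61*v = (-3 + 11) - 61*(-63) = 8 + 3843 = 3851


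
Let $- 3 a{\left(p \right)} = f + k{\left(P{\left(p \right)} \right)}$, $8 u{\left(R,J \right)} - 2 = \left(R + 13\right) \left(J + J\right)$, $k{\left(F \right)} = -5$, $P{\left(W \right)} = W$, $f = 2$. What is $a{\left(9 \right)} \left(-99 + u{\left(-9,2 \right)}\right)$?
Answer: $- \frac{387}{4} \approx -96.75$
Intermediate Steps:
$u{\left(R,J \right)} = \frac{1}{4} + \frac{J \left(13 + R\right)}{4}$ ($u{\left(R,J \right)} = \frac{1}{4} + \frac{\left(R + 13\right) \left(J + J\right)}{8} = \frac{1}{4} + \frac{\left(13 + R\right) 2 J}{8} = \frac{1}{4} + \frac{2 J \left(13 + R\right)}{8} = \frac{1}{4} + \frac{J \left(13 + R\right)}{4}$)
$a{\left(p \right)} = 1$ ($a{\left(p \right)} = - \frac{2 - 5}{3} = \left(- \frac{1}{3}\right) \left(-3\right) = 1$)
$a{\left(9 \right)} \left(-99 + u{\left(-9,2 \right)}\right) = 1 \left(-99 + \left(\frac{1}{4} + \frac{13}{4} \cdot 2 + \frac{1}{4} \cdot 2 \left(-9\right)\right)\right) = 1 \left(-99 + \left(\frac{1}{4} + \frac{13}{2} - \frac{9}{2}\right)\right) = 1 \left(-99 + \frac{9}{4}\right) = 1 \left(- \frac{387}{4}\right) = - \frac{387}{4}$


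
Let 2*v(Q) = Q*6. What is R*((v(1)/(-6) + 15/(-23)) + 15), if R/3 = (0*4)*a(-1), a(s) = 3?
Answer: 0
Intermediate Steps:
v(Q) = 3*Q (v(Q) = (Q*6)/2 = (6*Q)/2 = 3*Q)
R = 0 (R = 3*((0*4)*3) = 3*(0*3) = 3*0 = 0)
R*((v(1)/(-6) + 15/(-23)) + 15) = 0*(((3*1)/(-6) + 15/(-23)) + 15) = 0*((3*(-⅙) + 15*(-1/23)) + 15) = 0*((-½ - 15/23) + 15) = 0*(-53/46 + 15) = 0*(637/46) = 0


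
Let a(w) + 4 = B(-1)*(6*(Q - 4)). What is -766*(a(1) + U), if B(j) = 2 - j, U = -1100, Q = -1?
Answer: 914604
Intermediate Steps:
a(w) = -94 (a(w) = -4 + (2 - 1*(-1))*(6*(-1 - 4)) = -4 + (2 + 1)*(6*(-5)) = -4 + 3*(-30) = -4 - 90 = -94)
-766*(a(1) + U) = -766*(-94 - 1100) = -766*(-1194) = 914604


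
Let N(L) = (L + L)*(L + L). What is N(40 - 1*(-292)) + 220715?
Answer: 661611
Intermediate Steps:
N(L) = 4*L² (N(L) = (2*L)*(2*L) = 4*L²)
N(40 - 1*(-292)) + 220715 = 4*(40 - 1*(-292))² + 220715 = 4*(40 + 292)² + 220715 = 4*332² + 220715 = 4*110224 + 220715 = 440896 + 220715 = 661611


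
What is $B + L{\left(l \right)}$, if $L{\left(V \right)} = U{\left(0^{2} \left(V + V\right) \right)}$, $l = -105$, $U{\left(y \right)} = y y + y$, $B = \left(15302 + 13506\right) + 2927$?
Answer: $31735$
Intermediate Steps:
$B = 31735$ ($B = 28808 + 2927 = 31735$)
$U{\left(y \right)} = y + y^{2}$ ($U{\left(y \right)} = y^{2} + y = y + y^{2}$)
$L{\left(V \right)} = 0$ ($L{\left(V \right)} = 0^{2} \left(V + V\right) \left(1 + 0^{2} \left(V + V\right)\right) = 0 \cdot 2 V \left(1 + 0 \cdot 2 V\right) = 0 \left(1 + 0\right) = 0 \cdot 1 = 0$)
$B + L{\left(l \right)} = 31735 + 0 = 31735$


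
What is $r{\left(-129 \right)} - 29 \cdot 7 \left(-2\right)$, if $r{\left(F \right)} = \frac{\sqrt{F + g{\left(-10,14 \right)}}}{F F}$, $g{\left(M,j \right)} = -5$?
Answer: $406 + \frac{i \sqrt{134}}{16641} \approx 406.0 + 0.00069562 i$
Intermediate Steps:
$r{\left(F \right)} = \frac{\sqrt{-5 + F}}{F^{2}}$ ($r{\left(F \right)} = \frac{\sqrt{F - 5}}{F F} = \frac{\sqrt{-5 + F}}{F^{2}}$)
$r{\left(-129 \right)} - 29 \cdot 7 \left(-2\right) = \frac{\sqrt{-5 - 129}}{16641} - 29 \cdot 7 \left(-2\right) = \frac{\sqrt{-134}}{16641} - 203 \left(-2\right) = \frac{i \sqrt{134}}{16641} - -406 = \frac{i \sqrt{134}}{16641} + 406 = 406 + \frac{i \sqrt{134}}{16641}$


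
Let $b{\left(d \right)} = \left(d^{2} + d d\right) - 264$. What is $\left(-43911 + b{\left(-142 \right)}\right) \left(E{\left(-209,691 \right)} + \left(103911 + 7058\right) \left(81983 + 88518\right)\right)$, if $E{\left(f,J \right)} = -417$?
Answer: $-72786490475044$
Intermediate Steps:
$b{\left(d \right)} = -264 + 2 d^{2}$ ($b{\left(d \right)} = \left(d^{2} + d^{2}\right) - 264 = 2 d^{2} - 264 = -264 + 2 d^{2}$)
$\left(-43911 + b{\left(-142 \right)}\right) \left(E{\left(-209,691 \right)} + \left(103911 + 7058\right) \left(81983 + 88518\right)\right) = \left(-43911 - \left(264 - 2 \left(-142\right)^{2}\right)\right) \left(-417 + \left(103911 + 7058\right) \left(81983 + 88518\right)\right) = \left(-43911 + \left(-264 + 2 \cdot 20164\right)\right) \left(-417 + 110969 \cdot 170501\right) = \left(-43911 + \left(-264 + 40328\right)\right) \left(-417 + 18920325469\right) = \left(-43911 + 40064\right) 18920325052 = \left(-3847\right) 18920325052 = -72786490475044$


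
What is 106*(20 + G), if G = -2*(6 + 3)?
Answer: 212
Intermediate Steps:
G = -18 (G = -2*9 = -18)
106*(20 + G) = 106*(20 - 18) = 106*2 = 212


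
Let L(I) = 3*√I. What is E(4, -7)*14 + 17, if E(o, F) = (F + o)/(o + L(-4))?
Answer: 179/13 + 63*I/13 ≈ 13.769 + 4.8462*I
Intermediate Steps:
E(o, F) = (F + o)/(o + 6*I) (E(o, F) = (F + o)/(o + 3*√(-4)) = (F + o)/(o + 3*(2*I)) = (F + o)/(o + 6*I))
E(4, -7)*14 + 17 = ((-7 + 4)/(4 + 6*I))*14 + 17 = (((4 - 6*I)/52)*(-3))*14 + 17 = -3*(4 - 6*I)/52*14 + 17 = -21*(4 - 6*I)/26 + 17 = 17 - 21*(4 - 6*I)/26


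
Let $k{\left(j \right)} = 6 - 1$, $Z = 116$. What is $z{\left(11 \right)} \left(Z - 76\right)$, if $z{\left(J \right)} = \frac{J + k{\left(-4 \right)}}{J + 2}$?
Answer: $\frac{640}{13} \approx 49.231$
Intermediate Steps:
$k{\left(j \right)} = 5$ ($k{\left(j \right)} = 6 - 1 = 5$)
$z{\left(J \right)} = \frac{5 + J}{2 + J}$ ($z{\left(J \right)} = \frac{J + 5}{J + 2} = \frac{5 + J}{2 + J}$)
$z{\left(11 \right)} \left(Z - 76\right) = \frac{5 + 11}{2 + 11} \left(116 - 76\right) = \frac{1}{13} \cdot 16 \cdot 40 = \frac{16}{13} \cdot 40 = \frac{640}{13}$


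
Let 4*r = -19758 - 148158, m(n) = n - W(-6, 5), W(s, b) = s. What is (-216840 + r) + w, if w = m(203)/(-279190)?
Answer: -72259676819/279190 ≈ -2.5882e+5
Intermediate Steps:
m(n) = 6 + n (m(n) = n - 1*(-6) = n + 6 = 6 + n)
r = -41979 (r = (-19758 - 148158)/4 = (1/4)*(-167916) = -41979)
w = -209/279190 (w = (6 + 203)/(-279190) = 209*(-1/279190) = -209/279190 ≈ -0.00074859)
(-216840 + r) + w = (-216840 - 41979) - 209/279190 = -258819 - 209/279190 = -72259676819/279190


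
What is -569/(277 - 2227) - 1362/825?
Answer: -29153/21450 ≈ -1.3591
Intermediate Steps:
-569/(277 - 2227) - 1362/825 = -569/(-1950) - 1362*1/825 = -569*(-1/1950) - 454/275 = 569/1950 - 454/275 = -29153/21450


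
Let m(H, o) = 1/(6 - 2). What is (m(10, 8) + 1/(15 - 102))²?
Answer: 6889/121104 ≈ 0.056885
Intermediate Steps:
m(H, o) = ¼ (m(H, o) = 1/4 = ¼)
(m(10, 8) + 1/(15 - 102))² = (¼ + 1/(15 - 102))² = (¼ + 1/(-87))² = (¼ - 1/87)² = (83/348)² = 6889/121104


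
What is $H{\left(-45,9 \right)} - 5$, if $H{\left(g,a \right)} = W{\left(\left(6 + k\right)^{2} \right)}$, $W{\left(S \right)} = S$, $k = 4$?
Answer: $95$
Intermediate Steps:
$H{\left(g,a \right)} = 100$ ($H{\left(g,a \right)} = \left(6 + 4\right)^{2} = 10^{2} = 100$)
$H{\left(-45,9 \right)} - 5 = 100 - 5 = 95$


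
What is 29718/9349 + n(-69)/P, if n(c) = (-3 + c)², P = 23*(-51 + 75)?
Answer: 2702898/215027 ≈ 12.570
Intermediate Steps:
P = 552 (P = 23*24 = 552)
29718/9349 + n(-69)/P = 29718/9349 + (-3 - 69)²/552 = 29718*(1/9349) + (-72)²*(1/552) = 29718/9349 + 5184*(1/552) = 29718/9349 + 216/23 = 2702898/215027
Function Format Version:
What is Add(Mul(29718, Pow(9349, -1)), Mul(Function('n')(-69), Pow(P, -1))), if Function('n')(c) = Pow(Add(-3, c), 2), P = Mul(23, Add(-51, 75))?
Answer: Rational(2702898, 215027) ≈ 12.570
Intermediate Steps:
P = 552 (P = Mul(23, 24) = 552)
Add(Mul(29718, Pow(9349, -1)), Mul(Function('n')(-69), Pow(P, -1))) = Add(Mul(29718, Pow(9349, -1)), Mul(Pow(Add(-3, -69), 2), Pow(552, -1))) = Add(Mul(29718, Rational(1, 9349)), Mul(Pow(-72, 2), Rational(1, 552))) = Add(Rational(29718, 9349), Mul(5184, Rational(1, 552))) = Add(Rational(29718, 9349), Rational(216, 23)) = Rational(2702898, 215027)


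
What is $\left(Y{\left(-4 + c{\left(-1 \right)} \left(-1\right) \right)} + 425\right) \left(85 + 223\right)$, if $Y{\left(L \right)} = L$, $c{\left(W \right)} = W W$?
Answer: $129360$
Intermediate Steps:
$c{\left(W \right)} = W^{2}$
$\left(Y{\left(-4 + c{\left(-1 \right)} \left(-1\right) \right)} + 425\right) \left(85 + 223\right) = \left(\left(-4 + \left(-1\right)^{2} \left(-1\right)\right) + 425\right) \left(85 + 223\right) = \left(\left(-4 + 1 \left(-1\right)\right) + 425\right) 308 = \left(\left(-4 - 1\right) + 425\right) 308 = \left(-5 + 425\right) 308 = 420 \cdot 308 = 129360$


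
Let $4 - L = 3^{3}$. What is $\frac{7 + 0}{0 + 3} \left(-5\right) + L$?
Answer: $- \frac{104}{3} \approx -34.667$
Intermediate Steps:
$L = -23$ ($L = 4 - 3^{3} = 4 - 27 = -23$)
$\frac{7 + 0}{0 + 3} \left(-5\right) + L = \frac{7 + 0}{0 + 3} \left(-5\right) - 23 = \frac{7}{3} \left(-5\right) - 23 = - \frac{35}{3} - 23 = - \frac{104}{3}$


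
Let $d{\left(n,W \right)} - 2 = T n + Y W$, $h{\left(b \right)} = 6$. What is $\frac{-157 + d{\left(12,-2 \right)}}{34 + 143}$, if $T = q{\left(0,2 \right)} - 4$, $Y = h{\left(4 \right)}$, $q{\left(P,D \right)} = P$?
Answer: $- \frac{215}{177} \approx -1.2147$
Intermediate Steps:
$Y = 6$
$T = -4$ ($T = 0 - 4 = -4$)
$d{\left(n,W \right)} = 2 - 4 n + 6 W$ ($d{\left(n,W \right)} = 2 + \left(- 4 n + 6 W\right) = 2 - 4 n + 6 W$)
$\frac{-157 + d{\left(12,-2 \right)}}{34 + 143} = \frac{-157 + \left(2 - 48 + 6 \left(-2\right)\right)}{34 + 143} = \frac{-157 - 58}{177} = \left(-157 - 58\right) \frac{1}{177} = \left(-215\right) \frac{1}{177} = - \frac{215}{177}$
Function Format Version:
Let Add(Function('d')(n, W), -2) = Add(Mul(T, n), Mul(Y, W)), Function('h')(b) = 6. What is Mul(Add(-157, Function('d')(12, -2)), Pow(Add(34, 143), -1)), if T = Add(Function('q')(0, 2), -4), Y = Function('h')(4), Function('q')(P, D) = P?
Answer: Rational(-215, 177) ≈ -1.2147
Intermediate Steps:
Y = 6
T = -4 (T = Add(0, -4) = -4)
Function('d')(n, W) = Add(2, Mul(-4, n), Mul(6, W)) (Function('d')(n, W) = Add(2, Add(Mul(-4, n), Mul(6, W))) = Add(2, Mul(-4, n), Mul(6, W)))
Mul(Add(-157, Function('d')(12, -2)), Pow(Add(34, 143), -1)) = Mul(Add(-157, Add(2, Mul(-4, 12), Mul(6, -2))), Pow(Add(34, 143), -1)) = Mul(Add(-157, Add(2, -48, -12)), Pow(177, -1)) = Mul(Add(-157, -58), Rational(1, 177)) = Mul(-215, Rational(1, 177)) = Rational(-215, 177)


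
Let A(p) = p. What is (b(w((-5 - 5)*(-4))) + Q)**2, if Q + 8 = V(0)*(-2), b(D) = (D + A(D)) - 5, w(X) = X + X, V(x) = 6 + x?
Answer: 18225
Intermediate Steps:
w(X) = 2*X
b(D) = -5 + 2*D (b(D) = (D + D) - 5 = 2*D - 5 = -5 + 2*D)
Q = -20 (Q = -8 + (6 + 0)*(-2) = -8 + 6*(-2) = -8 - 12 = -20)
(b(w((-5 - 5)*(-4))) + Q)**2 = ((-5 + 2*(2*((-5 - 5)*(-4)))) - 20)**2 = ((-5 + 2*(2*(-10*(-4)))) - 20)**2 = ((-5 + 2*(2*40)) - 20)**2 = ((-5 + 2*80) - 20)**2 = ((-5 + 160) - 20)**2 = (155 - 20)**2 = 135**2 = 18225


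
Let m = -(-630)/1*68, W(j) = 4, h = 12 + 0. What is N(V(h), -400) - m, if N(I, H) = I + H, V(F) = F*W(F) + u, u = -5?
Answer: -43197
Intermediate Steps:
h = 12
m = 42840 (m = -(-630)*68 = -9*(-70)*68 = 630*68 = 42840)
V(F) = -5 + 4*F (V(F) = F*4 - 5 = 4*F - 5 = -5 + 4*F)
N(I, H) = H + I
N(V(h), -400) - m = (-400 + (-5 + 4*12)) - 1*42840 = (-400 + (-5 + 48)) - 42840 = (-400 + 43) - 42840 = -357 - 42840 = -43197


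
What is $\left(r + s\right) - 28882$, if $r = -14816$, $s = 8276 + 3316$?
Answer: $-32106$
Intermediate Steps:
$s = 11592$
$\left(r + s\right) - 28882 = \left(-14816 + 11592\right) - 28882 = -3224 - 28882 = -32106$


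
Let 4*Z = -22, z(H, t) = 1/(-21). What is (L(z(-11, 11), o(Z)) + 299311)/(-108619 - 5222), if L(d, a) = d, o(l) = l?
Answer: -6285530/2390661 ≈ -2.6292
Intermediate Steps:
z(H, t) = -1/21
Z = -11/2 (Z = (¼)*(-22) = -11/2 ≈ -5.5000)
(L(z(-11, 11), o(Z)) + 299311)/(-108619 - 5222) = (-1/21 + 299311)/(-108619 - 5222) = (6285530/21)/(-113841) = (6285530/21)*(-1/113841) = -6285530/2390661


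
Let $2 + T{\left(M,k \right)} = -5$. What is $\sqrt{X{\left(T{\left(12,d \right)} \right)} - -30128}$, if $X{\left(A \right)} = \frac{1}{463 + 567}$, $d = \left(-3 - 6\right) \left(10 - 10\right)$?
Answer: $\frac{\sqrt{31962796230}}{1030} \approx 173.57$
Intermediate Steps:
$d = 0$ ($d = \left(-9\right) 0 = 0$)
$T{\left(M,k \right)} = -7$ ($T{\left(M,k \right)} = -2 - 5 = -7$)
$X{\left(A \right)} = \frac{1}{1030}$
$\sqrt{X{\left(T{\left(12,d \right)} \right)} - -30128} = \sqrt{\frac{1}{1030} - -30128} = \sqrt{\frac{1}{1030} + 30128} = \sqrt{\frac{31031841}{1030}} = \frac{\sqrt{31962796230}}{1030}$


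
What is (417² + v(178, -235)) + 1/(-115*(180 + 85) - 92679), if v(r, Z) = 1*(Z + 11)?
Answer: 21387539409/123154 ≈ 1.7367e+5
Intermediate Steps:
v(r, Z) = 11 + Z (v(r, Z) = 1*(11 + Z) = 11 + Z)
(417² + v(178, -235)) + 1/(-115*(180 + 85) - 92679) = (417² + (11 - 235)) + 1/(-115*(180 + 85) - 92679) = (173889 - 224) + 1/(-115*265 - 92679) = 173665 + 1/(-30475 - 92679) = 173665 + 1/(-123154) = 173665 - 1/123154 = 21387539409/123154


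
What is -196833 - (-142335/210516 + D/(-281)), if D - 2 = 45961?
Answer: -3877979794875/19718332 ≈ -1.9667e+5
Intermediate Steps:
D = 45963 (D = 2 + 45961 = 45963)
-196833 - (-142335/210516 + D/(-281)) = -196833 - (-142335/210516 + 45963/(-281)) = -196833 - (-142335*1/210516 + 45963*(-1/281)) = -196833 - (-47445/70172 - 45963/281) = -196833 - 1*(-3238647681/19718332) = -196833 + 3238647681/19718332 = -3877979794875/19718332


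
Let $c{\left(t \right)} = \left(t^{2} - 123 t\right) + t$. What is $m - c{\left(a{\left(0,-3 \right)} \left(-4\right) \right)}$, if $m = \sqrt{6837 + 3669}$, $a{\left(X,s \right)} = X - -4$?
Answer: $-2208 + \sqrt{10506} \approx -2105.5$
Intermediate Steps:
$a{\left(X,s \right)} = 4 + X$ ($a{\left(X,s \right)} = X + 4 = 4 + X$)
$c{\left(t \right)} = t^{2} - 122 t$
$m = \sqrt{10506} \approx 102.5$
$m - c{\left(a{\left(0,-3 \right)} \left(-4\right) \right)} = \sqrt{10506} - \left(4 + 0\right) \left(-4\right) \left(-122 + \left(4 + 0\right) \left(-4\right)\right) = \sqrt{10506} - 4 \left(-4\right) \left(-122 + 4 \left(-4\right)\right) = \sqrt{10506} - - 16 \left(-122 - 16\right) = \sqrt{10506} - \left(-16\right) \left(-138\right) = \sqrt{10506} - 2208 = -2208 + \sqrt{10506}$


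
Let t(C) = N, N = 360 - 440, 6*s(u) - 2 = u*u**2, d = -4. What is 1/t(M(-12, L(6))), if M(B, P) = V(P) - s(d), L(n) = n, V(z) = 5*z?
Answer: -1/80 ≈ -0.012500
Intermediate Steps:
s(u) = 1/3 + u**3/6 (s(u) = 1/3 + (u*u**2)/6 = 1/3 + u**3/6)
N = -80
M(B, P) = 31/3 + 5*P (M(B, P) = 5*P - (1/3 + (1/6)*(-4)**3) = 5*P - (1/3 + (1/6)*(-64)) = 5*P - (1/3 - 32/3) = 5*P - 1*(-31/3) = 5*P + 31/3 = 31/3 + 5*P)
t(C) = -80
1/t(M(-12, L(6))) = 1/(-80) = -1/80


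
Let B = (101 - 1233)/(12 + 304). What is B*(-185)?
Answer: 52355/79 ≈ 662.72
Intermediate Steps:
B = -283/79 (B = -1132/316 = -1132*1/316 = -283/79 ≈ -3.5823)
B*(-185) = -283/79*(-185) = 52355/79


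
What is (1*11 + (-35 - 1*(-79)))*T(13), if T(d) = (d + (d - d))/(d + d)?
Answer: 55/2 ≈ 27.500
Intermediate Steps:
T(d) = ½ (T(d) = (d + 0)/((2*d)) = d*(1/(2*d)) = ½)
(1*11 + (-35 - 1*(-79)))*T(13) = (1*11 + (-35 - 1*(-79)))*(½) = (11 + (-35 + 79))*(½) = (11 + 44)*(½) = 55*(½) = 55/2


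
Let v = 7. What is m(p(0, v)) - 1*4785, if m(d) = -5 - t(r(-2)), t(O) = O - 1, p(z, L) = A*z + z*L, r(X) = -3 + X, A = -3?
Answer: -4784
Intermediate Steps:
p(z, L) = -3*z + L*z (p(z, L) = -3*z + z*L = -3*z + L*z)
t(O) = -1 + O
m(d) = 1 (m(d) = -5 - (-1 + (-3 - 2)) = -5 - (-1 - 5) = -5 - 1*(-6) = -5 + 6 = 1)
m(p(0, v)) - 1*4785 = 1 - 1*4785 = 1 - 4785 = -4784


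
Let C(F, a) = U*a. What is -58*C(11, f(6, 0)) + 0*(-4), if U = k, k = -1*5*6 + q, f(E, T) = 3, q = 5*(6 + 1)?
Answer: -870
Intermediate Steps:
q = 35 (q = 5*7 = 35)
k = 5 (k = -1*5*6 + 35 = -5*6 + 35 = -30 + 35 = 5)
U = 5
C(F, a) = 5*a
-58*C(11, f(6, 0)) + 0*(-4) = -290*3 + 0*(-4) = -58*15 + 0 = -870 + 0 = -870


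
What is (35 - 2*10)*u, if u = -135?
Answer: -2025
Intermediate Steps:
(35 - 2*10)*u = (35 - 2*10)*(-135) = (35 - 20)*(-135) = 15*(-135) = -2025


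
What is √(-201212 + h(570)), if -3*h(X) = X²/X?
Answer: 3*I*√22378 ≈ 448.78*I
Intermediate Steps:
h(X) = -X/3 (h(X) = -X²/(3*X) = -X/3)
√(-201212 + h(570)) = √(-201212 - ⅓*570) = √(-201212 - 190) = √(-201402) = 3*I*√22378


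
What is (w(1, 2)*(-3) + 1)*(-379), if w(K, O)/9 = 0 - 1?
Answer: -10612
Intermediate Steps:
w(K, O) = -9 (w(K, O) = 9*(0 - 1) = 9*(-1) = -9)
(w(1, 2)*(-3) + 1)*(-379) = (-9*(-3) + 1)*(-379) = (27 + 1)*(-379) = 28*(-379) = -10612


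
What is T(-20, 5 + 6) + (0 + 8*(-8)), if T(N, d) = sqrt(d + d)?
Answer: -64 + sqrt(22) ≈ -59.310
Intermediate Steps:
T(N, d) = sqrt(2)*sqrt(d) (T(N, d) = sqrt(2*d) = sqrt(2)*sqrt(d))
T(-20, 5 + 6) + (0 + 8*(-8)) = sqrt(2)*sqrt(5 + 6) + (0 + 8*(-8)) = sqrt(2)*sqrt(11) + (0 - 64) = sqrt(22) - 64 = -64 + sqrt(22)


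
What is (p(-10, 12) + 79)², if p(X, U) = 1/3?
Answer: 56644/9 ≈ 6293.8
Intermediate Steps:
p(X, U) = ⅓
(p(-10, 12) + 79)² = (⅓ + 79)² = (238/3)² = 56644/9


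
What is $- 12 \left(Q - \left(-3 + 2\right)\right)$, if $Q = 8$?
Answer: $-108$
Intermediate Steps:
$- 12 \left(Q - \left(-3 + 2\right)\right) = - 12 \left(8 - \left(-3 + 2\right)\right) = - 12 \left(8 - -1\right) = - 12 \left(8 + \left(3 - 2\right)\right) = - 12 \left(8 + 1\right) = \left(-12\right) 9 = -108$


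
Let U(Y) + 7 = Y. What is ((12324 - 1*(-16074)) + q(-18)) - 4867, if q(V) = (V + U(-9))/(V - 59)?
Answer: 1811921/77 ≈ 23531.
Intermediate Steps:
U(Y) = -7 + Y
q(V) = (-16 + V)/(-59 + V) (q(V) = (V + (-7 - 9))/(V - 59) = (V - 16)/(-59 + V) = (-16 + V)/(-59 + V))
((12324 - 1*(-16074)) + q(-18)) - 4867 = ((12324 - 1*(-16074)) + (-16 - 18)/(-59 - 18)) - 4867 = ((12324 + 16074) - 34/(-77)) - 4867 = (28398 - 1/77*(-34)) - 4867 = (28398 + 34/77) - 4867 = 2186680/77 - 4867 = 1811921/77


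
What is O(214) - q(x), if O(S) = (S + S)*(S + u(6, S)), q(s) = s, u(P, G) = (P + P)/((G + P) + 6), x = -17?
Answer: 10354385/113 ≈ 91632.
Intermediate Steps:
u(P, G) = 2*P/(6 + G + P) (u(P, G) = (2*P)/(6 + G + P) = 2*P/(6 + G + P))
O(S) = 2*S*(S + 12/(12 + S)) (O(S) = (S + S)*(S + 2*6/(6 + S + 6)) = (2*S)*(S + 2*6/(12 + S)) = (2*S)*(S + 12/(12 + S)) = 2*S*(S + 12/(12 + S)))
O(214) - q(x) = 2*214*(12 + 214*(12 + 214))/(12 + 214) - 1*(-17) = 2*214*(12 + 214*226)/226 + 17 = 2*214*(1/226)*(12 + 48364) + 17 = 2*214*(1/226)*48376 + 17 = 10352464/113 + 17 = 10354385/113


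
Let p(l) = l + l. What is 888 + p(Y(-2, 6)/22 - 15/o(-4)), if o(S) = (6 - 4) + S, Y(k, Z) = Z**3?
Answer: 10149/11 ≈ 922.64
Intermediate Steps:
o(S) = 2 + S
p(l) = 2*l
888 + p(Y(-2, 6)/22 - 15/o(-4)) = 888 + 2*(6**3/22 - 15/(2 - 4)) = 888 + 2*(216*(1/22) - 15/(-2)) = 888 + 2*(108/11 - 15*(-1/2)) = 888 + 2*(108/11 + 15/2) = 888 + 2*(381/22) = 888 + 381/11 = 10149/11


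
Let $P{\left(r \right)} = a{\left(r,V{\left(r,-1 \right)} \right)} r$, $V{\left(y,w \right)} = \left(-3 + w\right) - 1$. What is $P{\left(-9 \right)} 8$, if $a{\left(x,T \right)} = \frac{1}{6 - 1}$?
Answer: $- \frac{72}{5} \approx -14.4$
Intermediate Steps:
$V{\left(y,w \right)} = -4 + w$
$a{\left(x,T \right)} = \frac{1}{5}$
$P{\left(r \right)} = \frac{r}{5}$
$P{\left(-9 \right)} 8 = \frac{1}{5} \left(-9\right) 8 = \left(- \frac{9}{5}\right) 8 = - \frac{72}{5}$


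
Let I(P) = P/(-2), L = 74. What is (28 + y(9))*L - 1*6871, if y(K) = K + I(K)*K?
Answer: -7130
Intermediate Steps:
I(P) = -P/2 (I(P) = P*(-1/2) = -P/2)
y(K) = K - K**2/2 (y(K) = K + (-K/2)*K = K - K**2/2)
(28 + y(9))*L - 1*6871 = (28 + (1/2)*9*(2 - 1*9))*74 - 1*6871 = (28 + (1/2)*9*(2 - 9))*74 - 6871 = (28 + (1/2)*9*(-7))*74 - 6871 = (28 - 63/2)*74 - 6871 = -7/2*74 - 6871 = -259 - 6871 = -7130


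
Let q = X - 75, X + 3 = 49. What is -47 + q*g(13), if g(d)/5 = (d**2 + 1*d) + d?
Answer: -28322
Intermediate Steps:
X = 46 (X = -3 + 49 = 46)
g(d) = 5*d**2 + 10*d (g(d) = 5*((d**2 + 1*d) + d) = 5*((d**2 + d) + d) = 5*((d + d**2) + d) = 5*(d**2 + 2*d) = 5*d**2 + 10*d)
q = -29 (q = 46 - 75 = -29)
-47 + q*g(13) = -47 - 145*13*(2 + 13) = -47 - 145*13*15 = -47 - 29*975 = -47 - 28275 = -28322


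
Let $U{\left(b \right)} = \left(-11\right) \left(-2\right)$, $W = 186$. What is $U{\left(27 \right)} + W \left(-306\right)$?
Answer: $-56894$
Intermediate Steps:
$U{\left(b \right)} = 22$
$U{\left(27 \right)} + W \left(-306\right) = 22 + 186 \left(-306\right) = 22 - 56916 = -56894$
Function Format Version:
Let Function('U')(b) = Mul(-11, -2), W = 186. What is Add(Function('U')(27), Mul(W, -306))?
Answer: -56894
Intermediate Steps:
Function('U')(b) = 22
Add(Function('U')(27), Mul(W, -306)) = Add(22, Mul(186, -306)) = Add(22, -56916) = -56894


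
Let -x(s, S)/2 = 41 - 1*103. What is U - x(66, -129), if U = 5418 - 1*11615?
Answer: -6321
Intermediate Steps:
x(s, S) = 124 (x(s, S) = -2*(41 - 1*103) = -2*(41 - 103) = -2*(-62) = 124)
U = -6197 (U = 5418 - 11615 = -6197)
U - x(66, -129) = -6197 - 1*124 = -6197 - 124 = -6321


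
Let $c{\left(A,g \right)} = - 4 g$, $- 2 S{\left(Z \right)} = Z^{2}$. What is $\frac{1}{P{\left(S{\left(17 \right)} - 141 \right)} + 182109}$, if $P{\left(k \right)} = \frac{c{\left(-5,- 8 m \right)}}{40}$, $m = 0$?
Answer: $\frac{1}{182109} \approx 5.4912 \cdot 10^{-6}$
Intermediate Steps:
$S{\left(Z \right)} = - \frac{Z^{2}}{2}$
$P{\left(k \right)} = 0$ ($P{\left(k \right)} = \frac{\left(-4\right) \left(\left(-8\right) 0\right)}{40} = \left(-4\right) 0 \cdot \frac{1}{40} = 0 \cdot \frac{1}{40} = 0$)
$\frac{1}{P{\left(S{\left(17 \right)} - 141 \right)} + 182109} = \frac{1}{0 + 182109} = \frac{1}{182109}$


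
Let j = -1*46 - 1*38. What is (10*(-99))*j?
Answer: 83160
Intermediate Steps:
j = -84 (j = -46 - 38 = -84)
(10*(-99))*j = (10*(-99))*(-84) = -990*(-84) = 83160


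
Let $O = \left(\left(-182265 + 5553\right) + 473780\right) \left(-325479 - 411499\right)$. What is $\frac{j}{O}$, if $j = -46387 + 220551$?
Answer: $- \frac{43541}{54733145126} \approx -7.9551 \cdot 10^{-7}$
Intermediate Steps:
$j = 174164$
$O = -218932580504$ ($O = \left(-176712 + 473780\right) \left(-736978\right) = 297068 \left(-736978\right) = -218932580504$)
$\frac{j}{O} = \frac{174164}{-218932580504} = 174164 \left(- \frac{1}{218932580504}\right) = - \frac{43541}{54733145126}$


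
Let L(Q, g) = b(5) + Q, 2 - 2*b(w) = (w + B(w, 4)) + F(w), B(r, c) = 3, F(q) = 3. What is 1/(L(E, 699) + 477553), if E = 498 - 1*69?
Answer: 2/955955 ≈ 2.0921e-6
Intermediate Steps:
E = 429 (E = 498 - 69 = 429)
b(w) = -2 - w/2 (b(w) = 1 - ((w + 3) + 3)/2 = 1 - ((3 + w) + 3)/2 = 1 - (6 + w)/2 = 1 + (-3 - w/2) = -2 - w/2)
L(Q, g) = -9/2 + Q (L(Q, g) = (-2 - 1/2*5) + Q = (-2 - 5/2) + Q = -9/2 + Q)
1/(L(E, 699) + 477553) = 1/((-9/2 + 429) + 477553) = 1/(849/2 + 477553) = 1/(955955/2) = 2/955955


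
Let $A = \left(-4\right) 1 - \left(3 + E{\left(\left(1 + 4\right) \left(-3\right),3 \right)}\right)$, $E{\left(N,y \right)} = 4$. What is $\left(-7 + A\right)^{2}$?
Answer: $324$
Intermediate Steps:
$A = -11$ ($A = \left(-4\right) 1 - 7 = -4 - 7 = -11$)
$\left(-7 + A\right)^{2} = \left(-7 - 11\right)^{2} = \left(-18\right)^{2} = 324$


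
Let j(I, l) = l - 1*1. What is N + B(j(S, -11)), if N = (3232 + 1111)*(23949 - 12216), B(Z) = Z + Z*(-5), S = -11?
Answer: 50956467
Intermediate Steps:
j(I, l) = -1 + l (j(I, l) = l - 1 = -1 + l)
B(Z) = -4*Z (B(Z) = Z - 5*Z = -4*Z)
N = 50956419 (N = 4343*11733 = 50956419)
N + B(j(S, -11)) = 50956419 - 4*(-1 - 11) = 50956419 - 4*(-12) = 50956419 + 48 = 50956467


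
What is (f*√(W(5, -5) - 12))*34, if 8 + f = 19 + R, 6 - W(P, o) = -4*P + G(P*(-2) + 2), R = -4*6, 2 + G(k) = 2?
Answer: -442*√14 ≈ -1653.8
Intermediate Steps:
G(k) = 0 (G(k) = -2 + 2 = 0)
R = -24
W(P, o) = 6 + 4*P (W(P, o) = 6 - (-4*P + 0) = 6 - (-4)*P = 6 + 4*P)
f = -13 (f = -8 + (19 - 24) = -8 - 5 = -13)
(f*√(W(5, -5) - 12))*34 = -13*√((6 + 4*5) - 12)*34 = -13*√((6 + 20) - 12)*34 = -13*√(26 - 12)*34 = -13*√14*34 = -442*√14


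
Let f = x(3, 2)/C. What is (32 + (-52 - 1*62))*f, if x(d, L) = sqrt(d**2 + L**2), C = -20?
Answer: 41*sqrt(13)/10 ≈ 14.783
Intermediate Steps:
x(d, L) = sqrt(L**2 + d**2)
f = -sqrt(13)/20 (f = sqrt(2**2 + 3**2)/(-20) = sqrt(4 + 9)*(-1/20) = sqrt(13)*(-1/20) = -sqrt(13)/20 ≈ -0.18028)
(32 + (-52 - 1*62))*f = (32 + (-52 - 1*62))*(-sqrt(13)/20) = (32 + (-52 - 62))*(-sqrt(13)/20) = (32 - 114)*(-sqrt(13)/20) = -(-41)*sqrt(13)/10 = 41*sqrt(13)/10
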